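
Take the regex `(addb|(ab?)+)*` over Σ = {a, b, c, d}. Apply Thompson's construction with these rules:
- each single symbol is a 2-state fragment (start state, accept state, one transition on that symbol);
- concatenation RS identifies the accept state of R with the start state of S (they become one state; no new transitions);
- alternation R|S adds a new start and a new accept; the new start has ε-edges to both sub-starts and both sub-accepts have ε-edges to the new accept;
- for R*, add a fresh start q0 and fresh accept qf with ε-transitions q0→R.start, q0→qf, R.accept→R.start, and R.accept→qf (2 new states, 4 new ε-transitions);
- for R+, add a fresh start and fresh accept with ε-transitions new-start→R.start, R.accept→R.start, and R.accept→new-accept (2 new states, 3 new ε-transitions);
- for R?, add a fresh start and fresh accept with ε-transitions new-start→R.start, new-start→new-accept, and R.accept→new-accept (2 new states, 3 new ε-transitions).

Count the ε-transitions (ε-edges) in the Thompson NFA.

14

Bottom-up over the parse tree:
Each of the 6 symbol leaves contributes 0 ε-transitions.
  addb — 0 ε-transitions
  b? — 3 ε-transitions
  ab? — 3 ε-transitions
  (ab?)+ — 6 ε-transitions
  addb|(ab?)+ — 10 ε-transitions
  (addb|(ab?)+)* — 14 ε-transitions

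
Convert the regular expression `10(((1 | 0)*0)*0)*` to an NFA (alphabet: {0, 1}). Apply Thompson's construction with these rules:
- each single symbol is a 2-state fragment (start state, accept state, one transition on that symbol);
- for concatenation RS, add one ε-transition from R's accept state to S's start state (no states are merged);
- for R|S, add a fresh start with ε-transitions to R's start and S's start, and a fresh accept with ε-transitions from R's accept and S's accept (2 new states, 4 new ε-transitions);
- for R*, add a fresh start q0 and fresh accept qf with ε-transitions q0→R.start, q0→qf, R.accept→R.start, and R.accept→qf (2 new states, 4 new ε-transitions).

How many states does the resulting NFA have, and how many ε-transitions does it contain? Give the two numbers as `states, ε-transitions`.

20, 20

Bottom-up over the parse tree:
Each of the 6 symbol leaves contributes 2 states and 0 ε-transitions.
  1 | 0 : 6 states, 4 ε-transitions
  (1 | 0)* : 8 states, 8 ε-transitions
  (1 | 0)*0 : 10 states, 9 ε-transitions
  ((1 | 0)*0)* : 12 states, 13 ε-transitions
  ((1 | 0)*0)*0 : 14 states, 14 ε-transitions
  (((1 | 0)*0)*0)* : 16 states, 18 ε-transitions
  10(((1 | 0)*0)*0)* : 20 states, 20 ε-transitions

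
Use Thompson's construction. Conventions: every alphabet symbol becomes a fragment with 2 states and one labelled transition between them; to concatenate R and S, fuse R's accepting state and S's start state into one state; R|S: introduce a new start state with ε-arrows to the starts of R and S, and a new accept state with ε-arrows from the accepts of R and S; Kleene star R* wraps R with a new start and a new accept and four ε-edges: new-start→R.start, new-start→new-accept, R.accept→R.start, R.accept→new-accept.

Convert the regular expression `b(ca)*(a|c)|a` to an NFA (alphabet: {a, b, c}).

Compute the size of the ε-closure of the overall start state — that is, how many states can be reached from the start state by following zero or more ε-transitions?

Compute the ε-closure size of each fragment's start state recursively; a symbol fragment's start has no outgoing ε-edge, so its closure is just itself (size 1).
  ca — C equals the left operand's closure size = 1 (its accept is not ε-reachable, so the closure stops there)
  (ca)* — C = 1 (new start) + 1 (body) + 1 (new accept) = 3
  a|c — C = 1 + 1 + 1 = 3 (the new accept is not ε-reachable since no branch accepts ε)
  b(ca)*(a|c) — same as the first factor's closure: C = 1
  b(ca)*(a|c)|a — C = 1 + 1 + 1 = 3 (the new accept is not ε-reachable since no branch accepts ε)

3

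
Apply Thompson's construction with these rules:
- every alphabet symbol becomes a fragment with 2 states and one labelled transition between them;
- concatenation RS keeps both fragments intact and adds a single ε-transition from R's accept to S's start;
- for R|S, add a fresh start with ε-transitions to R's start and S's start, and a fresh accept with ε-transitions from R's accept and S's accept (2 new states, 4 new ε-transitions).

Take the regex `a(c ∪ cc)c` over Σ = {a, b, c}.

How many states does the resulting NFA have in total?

Per subexpression:
Each of the 5 symbol leaves contributes a 2-state fragment.
  cc = 4 states
  c ∪ cc = 8 states
  a(c ∪ cc)c = 12 states

12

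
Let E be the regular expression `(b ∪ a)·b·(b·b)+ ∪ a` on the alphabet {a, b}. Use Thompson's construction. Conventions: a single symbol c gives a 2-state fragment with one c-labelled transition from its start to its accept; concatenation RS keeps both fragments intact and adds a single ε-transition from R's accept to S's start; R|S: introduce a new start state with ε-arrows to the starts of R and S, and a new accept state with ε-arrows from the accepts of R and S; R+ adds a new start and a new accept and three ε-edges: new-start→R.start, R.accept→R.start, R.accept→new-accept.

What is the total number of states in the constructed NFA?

18

By structural recursion:
Each of the 6 symbol leaves contributes a 2-state fragment.
  b ∪ a : 6 states
  b·b : 4 states
  (b·b)+ : 6 states
  (b ∪ a)·b·(b·b)+ : 14 states
  (b ∪ a)·b·(b·b)+ ∪ a : 18 states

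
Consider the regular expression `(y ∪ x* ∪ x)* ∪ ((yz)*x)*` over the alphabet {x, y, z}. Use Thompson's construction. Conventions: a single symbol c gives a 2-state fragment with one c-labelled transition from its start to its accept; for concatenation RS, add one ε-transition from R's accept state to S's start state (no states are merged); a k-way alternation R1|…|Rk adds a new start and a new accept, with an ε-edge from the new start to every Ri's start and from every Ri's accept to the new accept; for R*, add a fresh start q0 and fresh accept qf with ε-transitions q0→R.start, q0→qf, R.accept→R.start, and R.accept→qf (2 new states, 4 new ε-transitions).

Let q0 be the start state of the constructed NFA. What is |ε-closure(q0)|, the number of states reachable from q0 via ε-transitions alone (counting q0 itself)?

Compute the ε-closure size of each fragment's start state recursively; a symbol fragment's start has no outgoing ε-edge, so its closure is just itself (size 1).
  x* — C = 1 (new start) + 1 (body) + 1 (new accept) = 3
  y ∪ x* ∪ x — C = 1 (new start) + (1 + 3 + 1) + 1 (new accept, since some branch ε-reaches its own accept) = 7
  (y ∪ x* ∪ x)* — the star's fresh start ε-reaches both the body's start and the fresh accept: C = 2 + 7 = 9
  yz — same as the first factor's closure: C = 1
  (yz)* — new start has ε-edges to the inner start and to the new accept, so C = 2 + 1 = 3
  (yz)*x — the left operand accepts ε, so the closure extends into the next operand (via the concat ε-link); C = 3 + 1 = 4
  ((yz)*x)* — new start has ε-edges to the inner start and to the new accept, so C = 2 + 4 = 6
  (y ∪ x* ∪ x)* ∪ ((yz)*x)* — C = 1 (new start) + (9 + 6) + 1 (new accept, since some branch ε-reaches its own accept) = 17

17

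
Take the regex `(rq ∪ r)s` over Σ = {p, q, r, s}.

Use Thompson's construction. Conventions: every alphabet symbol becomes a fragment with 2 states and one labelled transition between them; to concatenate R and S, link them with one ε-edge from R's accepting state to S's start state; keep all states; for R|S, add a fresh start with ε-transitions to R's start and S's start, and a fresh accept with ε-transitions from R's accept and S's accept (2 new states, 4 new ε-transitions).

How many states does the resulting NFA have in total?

10

Recursing over subexpressions:
Each of the 4 symbol leaves contributes a 2-state fragment.
  rq = 4 states
  rq ∪ r = 8 states
  (rq ∪ r)s = 10 states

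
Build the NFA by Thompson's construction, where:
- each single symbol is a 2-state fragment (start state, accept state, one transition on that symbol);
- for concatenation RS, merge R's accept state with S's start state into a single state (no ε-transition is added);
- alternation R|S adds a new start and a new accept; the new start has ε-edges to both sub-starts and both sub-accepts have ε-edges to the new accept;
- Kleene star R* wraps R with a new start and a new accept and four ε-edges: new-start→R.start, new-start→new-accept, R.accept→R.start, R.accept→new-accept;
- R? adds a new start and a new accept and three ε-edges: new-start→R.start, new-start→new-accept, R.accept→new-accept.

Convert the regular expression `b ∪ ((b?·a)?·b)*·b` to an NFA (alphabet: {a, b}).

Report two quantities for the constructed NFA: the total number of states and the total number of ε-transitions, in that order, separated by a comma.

15, 14

Recursing over subexpressions:
Each of the 5 symbol leaves contributes 2 states and 0 ε-transitions.
  b? = 4 states, 3 ε-transitions
  b?·a = 5 states, 3 ε-transitions
  (b?·a)? = 7 states, 6 ε-transitions
  (b?·a)?·b = 8 states, 6 ε-transitions
  ((b?·a)?·b)* = 10 states, 10 ε-transitions
  ((b?·a)?·b)*·b = 11 states, 10 ε-transitions
  b ∪ ((b?·a)?·b)*·b = 15 states, 14 ε-transitions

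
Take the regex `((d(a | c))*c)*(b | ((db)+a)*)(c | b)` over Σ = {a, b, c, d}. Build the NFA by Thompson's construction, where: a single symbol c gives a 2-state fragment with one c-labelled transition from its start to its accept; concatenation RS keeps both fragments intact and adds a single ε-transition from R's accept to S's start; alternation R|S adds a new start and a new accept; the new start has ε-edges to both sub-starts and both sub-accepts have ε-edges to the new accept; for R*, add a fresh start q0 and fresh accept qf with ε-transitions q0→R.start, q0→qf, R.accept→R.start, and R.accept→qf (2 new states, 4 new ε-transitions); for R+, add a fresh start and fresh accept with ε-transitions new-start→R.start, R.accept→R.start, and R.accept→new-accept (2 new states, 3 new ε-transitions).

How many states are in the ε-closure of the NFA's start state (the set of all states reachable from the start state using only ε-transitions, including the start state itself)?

16

Work bottom-up. For each fragment F, track |ε-closure(F.start)| and whether F's accept lies in that closure (i.e. whether F accepts ε). A single-symbol fragment has closure size 1 and does not accept ε.
  a | c — new start ε-reaches every alternative's start; none of them accept ε, so the new accept is not reached: C = 1 + 1 + 1 = 3
  d(a | c) — C equals the left operand's closure size = 1 (its accept is not ε-reachable, so the closure stops there)
  (d(a | c))* — new start has ε-edges to the inner start and to the new accept, so C = 2 + 1 = 3
  (d(a | c))*c — C = 3 + 1 = 4 (closure spills across the concat boundary because the left factor accepts ε)
  ((d(a | c))*c)* — C = 1 (new start) + 4 (body) + 1 (new accept) = 6
  db — same as the first factor's closure: C = 1
  (db)+ — new start ε-reaches only the body's start; the new accept needs a symbol first: C = 1 + 1 = 2
  (db)+a — same as the first factor's closure: C = 2
  ((db)+a)* — the star's fresh start ε-reaches both the body's start and the fresh accept: C = 2 + 2 = 4
  b | ((db)+a)* — C = 1 (new start) + (1 + 4) + 1 (new accept, since some branch ε-reaches its own accept) = 7
  c | b — C = 1 + 1 + 1 = 3 (the new accept is not ε-reachable since no branch accepts ε)
  ((d(a | c))*c)*(b | ((db)+a)*)(c | b) — the left operand accepts ε, so the closure extends into the next operand (via the concat ε-link); C = 6 + 7 + 3 = 16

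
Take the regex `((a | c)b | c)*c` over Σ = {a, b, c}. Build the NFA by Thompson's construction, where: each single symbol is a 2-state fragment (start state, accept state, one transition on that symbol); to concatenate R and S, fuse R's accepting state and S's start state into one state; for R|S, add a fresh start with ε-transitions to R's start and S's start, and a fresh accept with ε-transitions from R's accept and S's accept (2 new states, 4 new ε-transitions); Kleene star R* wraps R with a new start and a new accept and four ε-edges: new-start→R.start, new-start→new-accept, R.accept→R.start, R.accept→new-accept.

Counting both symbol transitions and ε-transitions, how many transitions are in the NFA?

17

Building bottom-up:
Each of the 5 symbol leaves contributes 1 transition (1 symbol, 0 ε).
  a | c — 6 transitions (2 symbol, 4 ε)
  (a | c)b — 7 transitions (3 symbol, 4 ε)
  (a | c)b | c — 12 transitions (4 symbol, 8 ε)
  ((a | c)b | c)* — 16 transitions (4 symbol, 12 ε)
  ((a | c)b | c)*c — 17 transitions (5 symbol, 12 ε)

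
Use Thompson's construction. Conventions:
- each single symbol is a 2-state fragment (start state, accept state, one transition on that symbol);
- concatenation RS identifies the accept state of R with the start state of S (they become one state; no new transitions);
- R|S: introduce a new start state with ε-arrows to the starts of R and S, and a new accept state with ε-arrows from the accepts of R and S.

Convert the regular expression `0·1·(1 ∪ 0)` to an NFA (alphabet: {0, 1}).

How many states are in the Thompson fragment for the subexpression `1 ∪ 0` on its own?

6

Fragment for `1 ∪ 0`:
Each of the 2 symbol leaves contributes a 2-state fragment.
  1 ∪ 0 : 6 states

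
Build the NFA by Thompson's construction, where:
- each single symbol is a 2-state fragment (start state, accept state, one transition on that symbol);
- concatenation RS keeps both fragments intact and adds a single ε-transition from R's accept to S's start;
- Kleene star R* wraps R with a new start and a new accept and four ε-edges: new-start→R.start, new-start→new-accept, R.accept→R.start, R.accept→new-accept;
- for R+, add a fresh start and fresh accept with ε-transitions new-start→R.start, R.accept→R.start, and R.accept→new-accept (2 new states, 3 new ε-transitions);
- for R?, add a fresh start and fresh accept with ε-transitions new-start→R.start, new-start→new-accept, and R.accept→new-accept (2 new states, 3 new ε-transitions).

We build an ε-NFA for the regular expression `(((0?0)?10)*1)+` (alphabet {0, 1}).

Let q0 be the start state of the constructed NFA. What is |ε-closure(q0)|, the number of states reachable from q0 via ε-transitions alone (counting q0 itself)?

11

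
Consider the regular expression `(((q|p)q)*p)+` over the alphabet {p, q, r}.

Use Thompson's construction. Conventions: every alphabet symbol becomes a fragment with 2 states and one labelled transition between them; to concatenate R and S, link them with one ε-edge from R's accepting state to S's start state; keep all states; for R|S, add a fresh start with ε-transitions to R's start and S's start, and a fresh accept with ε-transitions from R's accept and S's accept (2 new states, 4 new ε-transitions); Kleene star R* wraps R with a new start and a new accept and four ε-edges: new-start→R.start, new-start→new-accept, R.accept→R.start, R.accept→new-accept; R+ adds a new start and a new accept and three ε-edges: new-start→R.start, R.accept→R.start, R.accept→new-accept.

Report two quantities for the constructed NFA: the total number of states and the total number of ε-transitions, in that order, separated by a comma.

14, 13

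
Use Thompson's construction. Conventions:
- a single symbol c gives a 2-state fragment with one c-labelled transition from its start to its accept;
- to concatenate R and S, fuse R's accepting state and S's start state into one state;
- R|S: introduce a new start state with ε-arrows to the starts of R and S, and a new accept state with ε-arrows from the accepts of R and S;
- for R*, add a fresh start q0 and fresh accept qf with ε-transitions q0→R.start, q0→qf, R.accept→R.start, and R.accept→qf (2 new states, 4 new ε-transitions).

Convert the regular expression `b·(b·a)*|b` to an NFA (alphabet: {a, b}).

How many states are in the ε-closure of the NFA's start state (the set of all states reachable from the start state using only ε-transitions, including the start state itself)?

3

Let C(F) = |ε-closure(F.start)| within fragment F, and note whether F accepts ε. Symbol fragments have C = 1 and do not accept ε. Then:
  b·a : |closure| equals the left operand's closure size = 1 (its accept is not ε-reachable, so the closure stops there)
  (b·a)* : the star's fresh start ε-reaches both the body's start and the fresh accept: |closure| = 2 + 1 = 3
  b·(b·a)* : same as the first factor's closure: |closure| = 1
  b·(b·a)*|b : |closure| = 1 + 1 + 1 = 3 (the new accept is not ε-reachable since no branch accepts ε)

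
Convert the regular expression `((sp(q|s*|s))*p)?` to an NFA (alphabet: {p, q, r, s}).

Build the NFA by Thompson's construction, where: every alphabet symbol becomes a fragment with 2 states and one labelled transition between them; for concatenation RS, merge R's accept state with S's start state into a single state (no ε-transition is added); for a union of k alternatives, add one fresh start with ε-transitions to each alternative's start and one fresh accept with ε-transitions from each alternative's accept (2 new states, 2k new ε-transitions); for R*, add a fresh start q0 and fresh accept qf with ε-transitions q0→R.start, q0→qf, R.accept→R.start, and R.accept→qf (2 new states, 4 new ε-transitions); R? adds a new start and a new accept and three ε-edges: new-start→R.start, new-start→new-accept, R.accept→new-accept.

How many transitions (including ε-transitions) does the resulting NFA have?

Bottom-up over the parse tree:
Each of the 6 symbol leaves contributes 1 transition (1 symbol, 0 ε).
  s* : 5 transitions (1 symbol, 4 ε)
  q|s*|s : 13 transitions (3 symbol, 10 ε)
  sp(q|s*|s) : 15 transitions (5 symbol, 10 ε)
  (sp(q|s*|s))* : 19 transitions (5 symbol, 14 ε)
  (sp(q|s*|s))*p : 20 transitions (6 symbol, 14 ε)
  ((sp(q|s*|s))*p)? : 23 transitions (6 symbol, 17 ε)

23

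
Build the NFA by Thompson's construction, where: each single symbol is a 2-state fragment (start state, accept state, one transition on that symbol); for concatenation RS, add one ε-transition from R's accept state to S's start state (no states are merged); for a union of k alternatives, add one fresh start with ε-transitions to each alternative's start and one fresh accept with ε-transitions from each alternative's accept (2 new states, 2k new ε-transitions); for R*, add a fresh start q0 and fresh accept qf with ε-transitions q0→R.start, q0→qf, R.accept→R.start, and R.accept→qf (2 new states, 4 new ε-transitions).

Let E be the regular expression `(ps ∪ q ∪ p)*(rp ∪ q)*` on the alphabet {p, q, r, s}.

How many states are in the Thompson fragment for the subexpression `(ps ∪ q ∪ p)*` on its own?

Fragment for `(ps ∪ q ∪ p)*`:
Each of the 4 symbol leaves contributes a 2-state fragment.
  ps : 4 states
  ps ∪ q ∪ p : 10 states
  (ps ∪ q ∪ p)* : 12 states

12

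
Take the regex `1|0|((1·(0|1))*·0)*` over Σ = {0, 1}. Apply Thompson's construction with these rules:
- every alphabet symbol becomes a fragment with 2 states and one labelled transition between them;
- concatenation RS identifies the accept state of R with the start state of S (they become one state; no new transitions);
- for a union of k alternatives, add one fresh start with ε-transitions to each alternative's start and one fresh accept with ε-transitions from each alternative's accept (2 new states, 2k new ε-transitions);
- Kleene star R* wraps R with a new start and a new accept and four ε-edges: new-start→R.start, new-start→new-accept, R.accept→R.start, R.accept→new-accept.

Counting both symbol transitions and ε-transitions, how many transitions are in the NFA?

Per subexpression:
Each of the 6 symbol leaves contributes 1 transition (1 symbol, 0 ε).
  0|1 — 6 transitions (2 symbol, 4 ε)
  1·(0|1) — 7 transitions (3 symbol, 4 ε)
  (1·(0|1))* — 11 transitions (3 symbol, 8 ε)
  (1·(0|1))*·0 — 12 transitions (4 symbol, 8 ε)
  ((1·(0|1))*·0)* — 16 transitions (4 symbol, 12 ε)
  1|0|((1·(0|1))*·0)* — 24 transitions (6 symbol, 18 ε)

24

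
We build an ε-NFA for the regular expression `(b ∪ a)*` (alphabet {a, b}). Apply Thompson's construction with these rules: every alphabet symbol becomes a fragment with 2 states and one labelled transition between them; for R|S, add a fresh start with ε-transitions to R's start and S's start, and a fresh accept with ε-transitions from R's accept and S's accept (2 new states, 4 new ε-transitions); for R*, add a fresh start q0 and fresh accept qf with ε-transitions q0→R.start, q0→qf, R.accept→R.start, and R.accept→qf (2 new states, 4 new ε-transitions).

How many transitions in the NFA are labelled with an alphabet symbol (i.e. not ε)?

Bottom-up over the parse tree:
Each of the 2 symbol leaves contributes exactly 1 symbol transition.
  b ∪ a → 2 symbol transitions
  (b ∪ a)* → 2 symbol transitions

2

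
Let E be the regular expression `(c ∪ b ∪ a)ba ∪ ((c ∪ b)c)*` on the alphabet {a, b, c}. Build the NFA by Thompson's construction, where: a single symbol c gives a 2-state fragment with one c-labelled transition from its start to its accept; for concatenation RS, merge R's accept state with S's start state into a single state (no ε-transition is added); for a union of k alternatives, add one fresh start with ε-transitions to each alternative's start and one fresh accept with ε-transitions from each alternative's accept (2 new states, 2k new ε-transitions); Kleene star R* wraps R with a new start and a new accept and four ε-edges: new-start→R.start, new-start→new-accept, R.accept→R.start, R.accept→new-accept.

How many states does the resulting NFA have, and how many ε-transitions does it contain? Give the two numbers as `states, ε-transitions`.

Per subexpression:
Each of the 8 symbol leaves contributes 2 states and 0 ε-transitions.
  c ∪ b ∪ a = 8 states, 6 ε-transitions
  (c ∪ b ∪ a)ba = 10 states, 6 ε-transitions
  c ∪ b = 6 states, 4 ε-transitions
  (c ∪ b)c = 7 states, 4 ε-transitions
  ((c ∪ b)c)* = 9 states, 8 ε-transitions
  (c ∪ b ∪ a)ba ∪ ((c ∪ b)c)* = 21 states, 18 ε-transitions

21, 18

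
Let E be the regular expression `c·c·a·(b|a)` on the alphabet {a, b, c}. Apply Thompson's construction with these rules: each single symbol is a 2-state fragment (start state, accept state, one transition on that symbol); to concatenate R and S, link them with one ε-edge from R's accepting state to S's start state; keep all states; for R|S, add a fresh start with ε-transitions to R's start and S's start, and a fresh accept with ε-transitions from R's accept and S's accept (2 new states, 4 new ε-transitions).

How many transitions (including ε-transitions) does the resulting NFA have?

12

Per subexpression:
Each of the 5 symbol leaves contributes 1 transition (1 symbol, 0 ε).
  b|a : 6 transitions (2 symbol, 4 ε)
  c·c·a·(b|a) : 12 transitions (5 symbol, 7 ε)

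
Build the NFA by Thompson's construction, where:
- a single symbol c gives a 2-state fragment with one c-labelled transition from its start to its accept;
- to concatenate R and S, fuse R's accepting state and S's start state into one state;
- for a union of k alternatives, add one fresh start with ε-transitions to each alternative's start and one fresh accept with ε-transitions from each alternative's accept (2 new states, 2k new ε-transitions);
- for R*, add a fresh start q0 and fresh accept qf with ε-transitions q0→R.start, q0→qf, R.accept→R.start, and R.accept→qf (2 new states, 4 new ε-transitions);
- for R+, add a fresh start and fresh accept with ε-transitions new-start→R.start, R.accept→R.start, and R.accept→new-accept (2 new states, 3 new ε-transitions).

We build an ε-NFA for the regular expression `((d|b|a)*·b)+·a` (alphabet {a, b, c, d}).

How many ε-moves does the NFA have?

Building bottom-up:
Each of the 5 symbol leaves contributes 0 ε-transitions.
  d|b|a — 6 ε-transitions
  (d|b|a)* — 10 ε-transitions
  (d|b|a)*·b — 10 ε-transitions
  ((d|b|a)*·b)+ — 13 ε-transitions
  ((d|b|a)*·b)+·a — 13 ε-transitions

13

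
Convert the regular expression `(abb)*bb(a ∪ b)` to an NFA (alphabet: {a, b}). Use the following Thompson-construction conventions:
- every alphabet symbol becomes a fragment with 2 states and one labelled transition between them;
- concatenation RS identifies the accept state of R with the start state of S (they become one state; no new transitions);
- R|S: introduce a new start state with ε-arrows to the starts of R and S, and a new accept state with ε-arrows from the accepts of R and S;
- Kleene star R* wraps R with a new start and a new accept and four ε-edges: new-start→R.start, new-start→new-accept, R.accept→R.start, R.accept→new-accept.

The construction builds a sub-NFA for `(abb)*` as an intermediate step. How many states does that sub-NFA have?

Fragment for `(abb)*`:
Each of the 3 symbol leaves contributes a 2-state fragment.
  abb : 4 states
  (abb)* : 6 states

6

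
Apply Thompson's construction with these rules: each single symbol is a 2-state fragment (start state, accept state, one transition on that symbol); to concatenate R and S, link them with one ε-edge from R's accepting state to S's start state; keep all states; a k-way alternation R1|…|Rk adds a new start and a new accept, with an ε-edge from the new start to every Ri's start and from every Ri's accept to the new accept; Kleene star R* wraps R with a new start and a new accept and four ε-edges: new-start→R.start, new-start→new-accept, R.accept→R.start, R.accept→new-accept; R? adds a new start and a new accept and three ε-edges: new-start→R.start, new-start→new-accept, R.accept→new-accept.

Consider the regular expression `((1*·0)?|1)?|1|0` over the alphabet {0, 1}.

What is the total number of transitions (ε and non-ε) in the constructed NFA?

26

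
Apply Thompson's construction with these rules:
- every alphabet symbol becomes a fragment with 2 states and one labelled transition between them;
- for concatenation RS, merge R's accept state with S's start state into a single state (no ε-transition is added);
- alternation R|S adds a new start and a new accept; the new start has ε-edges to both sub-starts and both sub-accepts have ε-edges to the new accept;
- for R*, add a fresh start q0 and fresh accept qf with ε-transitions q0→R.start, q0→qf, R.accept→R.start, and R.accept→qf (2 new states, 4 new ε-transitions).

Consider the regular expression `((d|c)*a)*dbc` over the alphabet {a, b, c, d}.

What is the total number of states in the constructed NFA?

14

Bottom-up over the parse tree:
Each of the 6 symbol leaves contributes a 2-state fragment.
  d|c : 6 states
  (d|c)* : 8 states
  (d|c)*a : 9 states
  ((d|c)*a)* : 11 states
  ((d|c)*a)*dbc : 14 states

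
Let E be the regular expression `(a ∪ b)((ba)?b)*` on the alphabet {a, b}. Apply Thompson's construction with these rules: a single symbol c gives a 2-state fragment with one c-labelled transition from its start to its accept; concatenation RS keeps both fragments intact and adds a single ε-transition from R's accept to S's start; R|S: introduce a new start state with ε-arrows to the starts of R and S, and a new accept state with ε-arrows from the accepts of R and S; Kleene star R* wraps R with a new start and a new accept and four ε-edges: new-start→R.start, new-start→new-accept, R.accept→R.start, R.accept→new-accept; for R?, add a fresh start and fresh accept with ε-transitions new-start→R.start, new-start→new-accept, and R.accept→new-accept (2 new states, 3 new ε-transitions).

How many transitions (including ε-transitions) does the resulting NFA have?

19

Bottom-up over the parse tree:
Each of the 5 symbol leaves contributes 1 transition (1 symbol, 0 ε).
  a ∪ b = 6 transitions (2 symbol, 4 ε)
  ba = 3 transitions (2 symbol, 1 ε)
  (ba)? = 6 transitions (2 symbol, 4 ε)
  (ba)?b = 8 transitions (3 symbol, 5 ε)
  ((ba)?b)* = 12 transitions (3 symbol, 9 ε)
  (a ∪ b)((ba)?b)* = 19 transitions (5 symbol, 14 ε)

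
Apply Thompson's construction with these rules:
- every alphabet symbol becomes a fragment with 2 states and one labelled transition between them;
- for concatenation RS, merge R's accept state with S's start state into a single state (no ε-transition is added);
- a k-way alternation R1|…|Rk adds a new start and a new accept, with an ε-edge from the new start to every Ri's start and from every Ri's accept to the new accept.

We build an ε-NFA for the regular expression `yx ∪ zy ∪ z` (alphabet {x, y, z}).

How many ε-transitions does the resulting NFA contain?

Building bottom-up:
Each of the 5 symbol leaves contributes 0 ε-transitions.
  yx : 0 ε-transitions
  zy : 0 ε-transitions
  yx ∪ zy ∪ z : 6 ε-transitions

6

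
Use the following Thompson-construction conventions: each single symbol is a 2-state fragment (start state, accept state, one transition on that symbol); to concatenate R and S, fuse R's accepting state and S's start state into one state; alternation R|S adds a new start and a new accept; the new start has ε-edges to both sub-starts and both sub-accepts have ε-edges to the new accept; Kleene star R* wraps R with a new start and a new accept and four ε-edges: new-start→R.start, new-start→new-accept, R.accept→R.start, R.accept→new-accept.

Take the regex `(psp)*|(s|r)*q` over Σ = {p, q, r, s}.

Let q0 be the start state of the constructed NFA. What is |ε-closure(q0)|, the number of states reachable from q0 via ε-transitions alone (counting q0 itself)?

10

Let C(F) = |ε-closure(F.start)| within fragment F, and note whether F accepts ε. Symbol fragments have C = 1 and do not accept ε. Then:
  psp : |closure| equals the left operand's closure size = 1 (its accept is not ε-reachable, so the closure stops there)
  (psp)* : the star's fresh start ε-reaches both the body's start and the fresh accept: |closure| = 2 + 1 = 3
  s|r : new start ε-reaches every alternative's start; none of them accept ε, so the new accept is not reached: |closure| = 1 + 1 + 1 = 3
  (s|r)* : |closure| = 1 (new start) + 3 (body) + 1 (new accept) = 5
  (s|r)*q : |closure| = 5 + (1−1) = 5 (closure spills across the concat boundary because the left factor accepts ε)
  (psp)*|(s|r)*q : |closure| = 1 (new start) + (3 + 5) + 1 (new accept, since some branch ε-reaches its own accept) = 10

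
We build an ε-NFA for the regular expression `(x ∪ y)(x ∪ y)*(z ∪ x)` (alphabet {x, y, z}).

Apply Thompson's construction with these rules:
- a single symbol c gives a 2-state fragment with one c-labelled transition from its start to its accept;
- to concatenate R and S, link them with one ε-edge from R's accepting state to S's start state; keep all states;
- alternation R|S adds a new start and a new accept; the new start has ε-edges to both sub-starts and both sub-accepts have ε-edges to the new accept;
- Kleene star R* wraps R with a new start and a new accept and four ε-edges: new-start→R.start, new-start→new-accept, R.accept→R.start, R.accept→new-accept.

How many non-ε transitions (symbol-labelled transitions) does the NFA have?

6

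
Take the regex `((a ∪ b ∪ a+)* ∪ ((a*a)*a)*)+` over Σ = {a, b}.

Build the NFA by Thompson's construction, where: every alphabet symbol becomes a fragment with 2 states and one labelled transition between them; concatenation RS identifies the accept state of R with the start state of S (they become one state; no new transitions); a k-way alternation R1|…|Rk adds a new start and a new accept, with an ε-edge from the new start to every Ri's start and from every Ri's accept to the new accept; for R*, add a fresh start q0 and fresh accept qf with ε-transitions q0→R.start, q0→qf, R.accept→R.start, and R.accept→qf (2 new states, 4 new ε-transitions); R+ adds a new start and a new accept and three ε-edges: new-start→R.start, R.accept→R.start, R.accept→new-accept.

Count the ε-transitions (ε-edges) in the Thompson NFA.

32

By structural recursion:
Each of the 6 symbol leaves contributes 0 ε-transitions.
  a+ = 3 ε-transitions
  a ∪ b ∪ a+ = 9 ε-transitions
  (a ∪ b ∪ a+)* = 13 ε-transitions
  a* = 4 ε-transitions
  a*a = 4 ε-transitions
  (a*a)* = 8 ε-transitions
  (a*a)*a = 8 ε-transitions
  ((a*a)*a)* = 12 ε-transitions
  (a ∪ b ∪ a+)* ∪ ((a*a)*a)* = 29 ε-transitions
  ((a ∪ b ∪ a+)* ∪ ((a*a)*a)*)+ = 32 ε-transitions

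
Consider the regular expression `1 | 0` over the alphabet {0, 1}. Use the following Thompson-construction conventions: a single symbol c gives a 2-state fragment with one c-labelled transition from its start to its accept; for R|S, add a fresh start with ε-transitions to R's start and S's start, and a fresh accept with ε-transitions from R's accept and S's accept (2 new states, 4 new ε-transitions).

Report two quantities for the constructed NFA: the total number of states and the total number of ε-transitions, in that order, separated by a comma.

6, 4

Per subexpression:
Each of the 2 symbol leaves contributes 2 states and 0 ε-transitions.
  1 | 0 — 6 states, 4 ε-transitions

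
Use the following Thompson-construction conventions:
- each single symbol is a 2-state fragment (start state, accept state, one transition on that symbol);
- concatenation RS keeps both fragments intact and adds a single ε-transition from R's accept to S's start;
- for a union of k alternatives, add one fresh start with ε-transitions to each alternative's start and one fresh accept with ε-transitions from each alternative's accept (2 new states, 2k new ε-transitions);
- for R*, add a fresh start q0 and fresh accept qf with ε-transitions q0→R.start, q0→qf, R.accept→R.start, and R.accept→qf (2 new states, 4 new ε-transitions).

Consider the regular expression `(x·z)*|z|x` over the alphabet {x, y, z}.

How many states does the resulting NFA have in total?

Bottom-up over the parse tree:
Each of the 4 symbol leaves contributes a 2-state fragment.
  x·z → 4 states
  (x·z)* → 6 states
  (x·z)*|z|x → 12 states

12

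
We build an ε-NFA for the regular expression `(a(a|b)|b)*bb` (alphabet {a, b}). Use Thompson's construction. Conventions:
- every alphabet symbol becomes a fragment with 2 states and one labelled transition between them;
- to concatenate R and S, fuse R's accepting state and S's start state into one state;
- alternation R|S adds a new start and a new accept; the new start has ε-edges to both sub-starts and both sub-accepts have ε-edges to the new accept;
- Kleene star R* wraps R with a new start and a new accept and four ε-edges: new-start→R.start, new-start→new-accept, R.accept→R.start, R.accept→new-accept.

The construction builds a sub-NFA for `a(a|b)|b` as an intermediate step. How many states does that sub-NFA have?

11

Fragment for `a(a|b)|b`:
Each of the 4 symbol leaves contributes a 2-state fragment.
  a|b = 6 states
  a(a|b) = 7 states
  a(a|b)|b = 11 states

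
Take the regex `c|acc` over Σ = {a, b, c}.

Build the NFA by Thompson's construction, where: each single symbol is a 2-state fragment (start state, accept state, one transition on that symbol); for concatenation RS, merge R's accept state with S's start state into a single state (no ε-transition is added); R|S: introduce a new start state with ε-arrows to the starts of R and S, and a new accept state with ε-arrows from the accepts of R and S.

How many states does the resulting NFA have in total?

8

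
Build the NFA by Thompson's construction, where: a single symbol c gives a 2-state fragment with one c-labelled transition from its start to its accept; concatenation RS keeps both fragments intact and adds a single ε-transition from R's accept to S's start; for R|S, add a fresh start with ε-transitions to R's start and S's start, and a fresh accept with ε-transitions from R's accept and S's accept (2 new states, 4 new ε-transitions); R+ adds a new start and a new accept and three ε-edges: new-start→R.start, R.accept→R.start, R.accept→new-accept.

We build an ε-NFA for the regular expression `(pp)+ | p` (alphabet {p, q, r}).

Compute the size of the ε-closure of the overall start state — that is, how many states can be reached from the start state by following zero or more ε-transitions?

Compute the ε-closure size of each fragment's start state recursively; a symbol fragment's start has no outgoing ε-edge, so its closure is just itself (size 1).
  pp → C equals the left operand's closure size = 1 (its accept is not ε-reachable, so the closure stops there)
  (pp)+ → new start ε-reaches only the body's start; the new accept needs a symbol first: C = 1 + 1 = 2
  (pp)+ | p → C = 1 + 2 + 1 = 4 (the new accept is not ε-reachable since no branch accepts ε)

4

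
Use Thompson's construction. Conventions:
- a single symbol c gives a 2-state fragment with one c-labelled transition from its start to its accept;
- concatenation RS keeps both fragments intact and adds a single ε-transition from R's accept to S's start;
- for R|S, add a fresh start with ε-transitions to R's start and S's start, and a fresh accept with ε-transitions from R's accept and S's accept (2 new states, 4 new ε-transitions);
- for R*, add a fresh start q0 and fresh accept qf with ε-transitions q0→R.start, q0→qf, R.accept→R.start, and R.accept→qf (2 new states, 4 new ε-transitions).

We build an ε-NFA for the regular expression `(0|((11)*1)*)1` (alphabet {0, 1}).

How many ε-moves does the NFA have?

15

Building bottom-up:
Each of the 5 symbol leaves contributes 0 ε-transitions.
  11 : 1 ε-transition
  (11)* : 5 ε-transitions
  (11)*1 : 6 ε-transitions
  ((11)*1)* : 10 ε-transitions
  0|((11)*1)* : 14 ε-transitions
  (0|((11)*1)*)1 : 15 ε-transitions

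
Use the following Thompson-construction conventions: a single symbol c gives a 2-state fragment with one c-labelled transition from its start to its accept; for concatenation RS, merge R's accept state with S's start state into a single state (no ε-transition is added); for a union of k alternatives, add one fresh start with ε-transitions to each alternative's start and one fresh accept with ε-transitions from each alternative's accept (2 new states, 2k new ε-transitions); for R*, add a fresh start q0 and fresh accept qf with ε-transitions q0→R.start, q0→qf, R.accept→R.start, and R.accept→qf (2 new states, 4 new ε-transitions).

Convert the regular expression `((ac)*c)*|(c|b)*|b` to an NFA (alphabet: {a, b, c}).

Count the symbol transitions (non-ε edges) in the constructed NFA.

6

Bottom-up over the parse tree:
Each of the 6 symbol leaves contributes exactly 1 symbol transition.
  ac → 2 symbol transitions
  (ac)* → 2 symbol transitions
  (ac)*c → 3 symbol transitions
  ((ac)*c)* → 3 symbol transitions
  c|b → 2 symbol transitions
  (c|b)* → 2 symbol transitions
  ((ac)*c)*|(c|b)*|b → 6 symbol transitions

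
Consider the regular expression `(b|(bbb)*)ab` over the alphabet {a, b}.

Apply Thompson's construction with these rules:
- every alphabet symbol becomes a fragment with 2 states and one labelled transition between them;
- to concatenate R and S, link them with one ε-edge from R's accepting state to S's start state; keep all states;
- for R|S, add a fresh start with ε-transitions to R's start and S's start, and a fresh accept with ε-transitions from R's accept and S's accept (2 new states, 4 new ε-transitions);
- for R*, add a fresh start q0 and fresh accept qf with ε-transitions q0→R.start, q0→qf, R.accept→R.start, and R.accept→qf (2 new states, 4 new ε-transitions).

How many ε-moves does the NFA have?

12

Building bottom-up:
Each of the 6 symbol leaves contributes 0 ε-transitions.
  bbb → 2 ε-transitions
  (bbb)* → 6 ε-transitions
  b|(bbb)* → 10 ε-transitions
  (b|(bbb)*)ab → 12 ε-transitions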